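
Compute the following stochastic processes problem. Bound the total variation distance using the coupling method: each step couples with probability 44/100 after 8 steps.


TV distance bound <= (1-delta)^n
= (1 - 0.4400)^8
= 0.5600^8
= 0.0097

0.0097


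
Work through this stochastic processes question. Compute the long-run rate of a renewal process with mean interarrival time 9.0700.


Long-run renewal rate = 1/E(X)
= 1/9.0700
= 0.1103

0.1103


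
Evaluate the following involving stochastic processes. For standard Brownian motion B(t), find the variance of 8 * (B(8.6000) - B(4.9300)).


Var(alpha*(B(t)-B(s))) = alpha^2 * (t-s)
= 8^2 * (8.6000 - 4.9300)
= 64 * 3.6700
= 234.8800

234.8800


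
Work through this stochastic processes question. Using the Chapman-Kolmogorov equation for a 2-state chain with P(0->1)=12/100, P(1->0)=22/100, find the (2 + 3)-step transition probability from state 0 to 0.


P^5 = P^2 * P^3
Computing via matrix multiplication of the transition matrix.
Entry (0,0) of P^5 = 0.6913

0.6913


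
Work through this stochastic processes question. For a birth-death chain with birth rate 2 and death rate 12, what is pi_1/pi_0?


For birth-death process, pi_n/pi_0 = (lambda/mu)^n
= (2/12)^1
= 0.1667

0.1667


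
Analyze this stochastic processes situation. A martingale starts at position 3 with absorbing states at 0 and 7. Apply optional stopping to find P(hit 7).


By optional stopping theorem: E(M at tau) = M(0) = 3
P(hit 7)*7 + P(hit 0)*0 = 3
P(hit 7) = (3 - 0)/(7 - 0) = 3/7 = 0.4286

0.4286


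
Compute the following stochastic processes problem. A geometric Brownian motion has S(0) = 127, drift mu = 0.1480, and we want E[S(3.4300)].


E[S(t)] = S(0) * exp(mu * t)
= 127 * exp(0.1480 * 3.4300)
= 127 * 1.6614
= 210.9934

210.9934


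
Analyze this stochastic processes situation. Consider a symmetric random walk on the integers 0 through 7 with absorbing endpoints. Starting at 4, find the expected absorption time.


For symmetric RW on 0,...,N with absorbing barriers, E(i) = i*(N-i)
E(4) = 4 * 3 = 12

12


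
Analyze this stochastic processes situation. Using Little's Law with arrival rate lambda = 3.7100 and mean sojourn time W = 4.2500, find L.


Little's Law: L = lambda * W
= 3.7100 * 4.2500
= 15.7675

15.7675


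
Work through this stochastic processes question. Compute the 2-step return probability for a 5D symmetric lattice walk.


P(return in 2 steps) = P(reverse first step) = 1/(2d)
= 1/10
= 0.1000

0.1000


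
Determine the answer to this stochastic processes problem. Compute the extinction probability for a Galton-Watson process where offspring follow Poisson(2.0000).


Since mu = 2.0000 > 1, extinction prob q < 1.
Solve s = exp(mu*(s-1)) iteratively.
q = 0.2032

0.2032


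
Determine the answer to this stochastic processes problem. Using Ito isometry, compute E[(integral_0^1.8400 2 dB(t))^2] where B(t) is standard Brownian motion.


By Ito isometry: E[(int f dB)^2] = int f^2 dt
= 2^2 * 1.8400
= 4 * 1.8400 = 7.3600

7.3600


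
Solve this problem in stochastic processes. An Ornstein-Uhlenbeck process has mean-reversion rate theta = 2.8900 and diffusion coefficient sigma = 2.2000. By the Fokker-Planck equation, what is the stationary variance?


Stationary variance = sigma^2 / (2*theta)
= 2.2000^2 / (2*2.8900)
= 4.8400 / 5.7800
= 0.8374

0.8374


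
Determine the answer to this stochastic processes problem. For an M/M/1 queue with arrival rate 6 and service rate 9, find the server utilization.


rho = lambda/mu
= 6/9
= 0.6667

0.6667


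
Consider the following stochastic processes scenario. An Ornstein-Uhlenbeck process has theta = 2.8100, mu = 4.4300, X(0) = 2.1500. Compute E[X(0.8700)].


E[X(t)] = mu + (X(0) - mu)*exp(-theta*t)
= 4.4300 + (2.1500 - 4.4300)*exp(-2.8100*0.8700)
= 4.4300 + -2.2800 * 0.0868
= 4.2322

4.2322


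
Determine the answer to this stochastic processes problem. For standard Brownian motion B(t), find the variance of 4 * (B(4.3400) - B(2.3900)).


Var(alpha*(B(t)-B(s))) = alpha^2 * (t-s)
= 4^2 * (4.3400 - 2.3900)
= 16 * 1.9500
= 31.2000

31.2000


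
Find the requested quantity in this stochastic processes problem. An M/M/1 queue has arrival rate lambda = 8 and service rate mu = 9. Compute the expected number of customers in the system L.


rho = 8/9 = 0.8889
L = rho/(1-rho)
= 0.8889/0.1111
= 8.0000

8.0000


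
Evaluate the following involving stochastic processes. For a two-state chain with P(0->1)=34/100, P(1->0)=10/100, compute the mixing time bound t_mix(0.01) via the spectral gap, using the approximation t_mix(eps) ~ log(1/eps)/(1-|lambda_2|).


lambda_2 = |1 - p01 - p10| = |1 - 0.3400 - 0.1000| = 0.5600
t_mix ~ log(1/eps)/(1 - |lambda_2|)
= log(100)/(1 - 0.5600) = 4.6052/0.4400
= 10.4663

10.4663


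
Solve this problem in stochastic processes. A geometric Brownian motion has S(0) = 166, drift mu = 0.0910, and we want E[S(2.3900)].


E[S(t)] = S(0) * exp(mu * t)
= 166 * exp(0.0910 * 2.3900)
= 166 * 1.2430
= 206.3302

206.3302


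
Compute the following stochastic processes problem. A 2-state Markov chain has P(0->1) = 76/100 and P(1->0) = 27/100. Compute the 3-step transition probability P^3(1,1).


Computing P^3 by matrix multiplication.
P = [[0.2400, 0.7600], [0.2700, 0.7300]]
After raising P to the power 3:
P^3(1,1) = 0.7379

0.7379


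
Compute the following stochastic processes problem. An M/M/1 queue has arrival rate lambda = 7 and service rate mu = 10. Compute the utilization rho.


rho = lambda/mu
= 7/10
= 0.7000

0.7000


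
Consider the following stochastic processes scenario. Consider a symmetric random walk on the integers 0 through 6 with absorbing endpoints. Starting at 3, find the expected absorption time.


For symmetric RW on 0,...,N with absorbing barriers, E(i) = i*(N-i)
E(3) = 3 * 3 = 9

9


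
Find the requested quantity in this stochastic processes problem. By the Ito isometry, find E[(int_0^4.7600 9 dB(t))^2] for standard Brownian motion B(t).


By Ito isometry: E[(int f dB)^2] = int f^2 dt
= 9^2 * 4.7600
= 81 * 4.7600 = 385.5600

385.5600


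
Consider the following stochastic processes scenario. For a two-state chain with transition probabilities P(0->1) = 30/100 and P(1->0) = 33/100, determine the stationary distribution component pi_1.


Stationary distribution: pi_0 = p10/(p01+p10), pi_1 = p01/(p01+p10)
p01 = 0.3000, p10 = 0.3300
pi_1 = 0.4762

0.4762


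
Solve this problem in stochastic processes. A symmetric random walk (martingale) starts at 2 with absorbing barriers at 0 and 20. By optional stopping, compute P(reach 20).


By optional stopping theorem: E(M at tau) = M(0) = 2
P(hit 20)*20 + P(hit 0)*0 = 2
P(hit 20) = (2 - 0)/(20 - 0) = 1/10 = 0.1000

0.1000


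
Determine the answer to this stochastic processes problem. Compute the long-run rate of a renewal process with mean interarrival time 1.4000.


Long-run renewal rate = 1/E(X)
= 1/1.4000
= 0.7143

0.7143


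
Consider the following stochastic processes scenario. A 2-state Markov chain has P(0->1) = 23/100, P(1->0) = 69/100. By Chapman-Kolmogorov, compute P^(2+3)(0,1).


P^5 = P^2 * P^3
Computing via matrix multiplication of the transition matrix.
Entry (0,1) of P^5 = 0.2500

0.2500


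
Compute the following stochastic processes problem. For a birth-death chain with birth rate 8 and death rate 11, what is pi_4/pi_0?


For birth-death process, pi_n/pi_0 = (lambda/mu)^n
= (8/11)^4
= 0.2798

0.2798


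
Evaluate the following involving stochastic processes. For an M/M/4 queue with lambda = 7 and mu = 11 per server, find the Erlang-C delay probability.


a = lambda/mu = 0.6364
rho = a/c = 0.1591
Erlang-C formula applied:
C(c,a) = 0.0043

0.0043


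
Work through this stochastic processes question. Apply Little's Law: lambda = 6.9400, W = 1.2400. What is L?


Little's Law: L = lambda * W
= 6.9400 * 1.2400
= 8.6056

8.6056


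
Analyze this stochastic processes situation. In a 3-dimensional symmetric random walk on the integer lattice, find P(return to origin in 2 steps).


P(return in 2 steps) = P(reverse first step) = 1/(2d)
= 1/6
= 0.1667

0.1667


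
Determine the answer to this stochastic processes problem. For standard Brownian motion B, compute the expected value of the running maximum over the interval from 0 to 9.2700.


E(max B(s)) = sqrt(2t/pi)
= sqrt(2*9.2700/pi)
= sqrt(5.9015)
= 2.4293

2.4293


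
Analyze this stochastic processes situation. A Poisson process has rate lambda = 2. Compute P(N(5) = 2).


P(N(t)=k) = (lambda*t)^k * exp(-lambda*t) / k!
lambda*t = 10
= 10^2 * exp(-10) / 2!
= 100 * 4.5400e-05 / 2
= 0.0023

0.0023


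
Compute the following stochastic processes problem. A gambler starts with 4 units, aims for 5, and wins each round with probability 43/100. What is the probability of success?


Gambler's ruin formula:
r = q/p = 0.5700/0.4300 = 1.3256
P(win) = (1 - r^i)/(1 - r^N)
= (1 - 1.3256^4)/(1 - 1.3256^5)
= 0.6750

0.6750


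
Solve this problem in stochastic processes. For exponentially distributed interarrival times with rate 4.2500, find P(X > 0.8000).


P(X > t) = exp(-lambda * t)
= exp(-4.2500 * 0.8000)
= exp(-3.4000) = 0.0334

0.0334


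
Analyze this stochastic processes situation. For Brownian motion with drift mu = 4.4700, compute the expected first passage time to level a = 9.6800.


Expected first passage time = a/mu
= 9.6800/4.4700
= 2.1655

2.1655


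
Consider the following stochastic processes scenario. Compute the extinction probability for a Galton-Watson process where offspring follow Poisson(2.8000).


Since mu = 2.8000 > 1, extinction prob q < 1.
Solve s = exp(mu*(s-1)) iteratively.
q = 0.0750

0.0750


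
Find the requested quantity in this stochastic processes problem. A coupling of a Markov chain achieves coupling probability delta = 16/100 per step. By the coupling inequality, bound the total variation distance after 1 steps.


TV distance bound <= (1-delta)^n
= (1 - 0.1600)^1
= 0.8400^1
= 0.8400

0.8400


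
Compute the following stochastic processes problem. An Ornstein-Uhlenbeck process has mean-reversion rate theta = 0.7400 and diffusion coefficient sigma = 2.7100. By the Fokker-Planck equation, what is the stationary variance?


Stationary variance = sigma^2 / (2*theta)
= 2.7100^2 / (2*0.7400)
= 7.3441 / 1.4800
= 4.9622

4.9622


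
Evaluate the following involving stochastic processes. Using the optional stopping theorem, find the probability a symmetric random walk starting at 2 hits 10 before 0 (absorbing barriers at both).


By optional stopping theorem: E(M at tau) = M(0) = 2
P(hit 10)*10 + P(hit 0)*0 = 2
P(hit 10) = (2 - 0)/(10 - 0) = 1/5 = 0.2000

0.2000


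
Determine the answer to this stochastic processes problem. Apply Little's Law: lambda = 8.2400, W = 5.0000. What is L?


Little's Law: L = lambda * W
= 8.2400 * 5.0000
= 41.2000

41.2000


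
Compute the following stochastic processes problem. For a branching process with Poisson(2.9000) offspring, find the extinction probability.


Since mu = 2.9000 > 1, extinction prob q < 1.
Solve s = exp(mu*(s-1)) iteratively.
q = 0.0668

0.0668


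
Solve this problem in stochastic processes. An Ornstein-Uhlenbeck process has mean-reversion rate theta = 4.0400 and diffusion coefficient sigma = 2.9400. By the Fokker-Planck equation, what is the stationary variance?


Stationary variance = sigma^2 / (2*theta)
= 2.9400^2 / (2*4.0400)
= 8.6436 / 8.0800
= 1.0698

1.0698


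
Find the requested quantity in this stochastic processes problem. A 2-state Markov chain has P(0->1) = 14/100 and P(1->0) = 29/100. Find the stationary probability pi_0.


Stationary distribution: pi_0 = p10/(p01+p10), pi_1 = p01/(p01+p10)
p01 = 0.1400, p10 = 0.2900
pi_0 = 0.6744

0.6744


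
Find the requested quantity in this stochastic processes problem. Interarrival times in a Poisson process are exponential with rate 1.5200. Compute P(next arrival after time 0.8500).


P(X > t) = exp(-lambda * t)
= exp(-1.5200 * 0.8500)
= exp(-1.2920) = 0.2747

0.2747


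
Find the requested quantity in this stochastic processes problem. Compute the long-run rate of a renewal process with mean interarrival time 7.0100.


Long-run renewal rate = 1/E(X)
= 1/7.0100
= 0.1427

0.1427


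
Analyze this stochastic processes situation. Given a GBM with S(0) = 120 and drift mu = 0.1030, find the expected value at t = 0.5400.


E[S(t)] = S(0) * exp(mu * t)
= 120 * exp(0.1030 * 0.5400)
= 120 * 1.0572
= 126.8635

126.8635


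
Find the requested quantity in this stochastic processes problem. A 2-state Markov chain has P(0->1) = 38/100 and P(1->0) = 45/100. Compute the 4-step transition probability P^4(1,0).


Computing P^4 by matrix multiplication.
P = [[0.6200, 0.3800], [0.4500, 0.5500]]
After raising P to the power 4:
P^4(1,0) = 0.5417

0.5417


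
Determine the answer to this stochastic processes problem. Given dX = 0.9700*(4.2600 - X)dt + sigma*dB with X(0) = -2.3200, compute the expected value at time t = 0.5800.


E[X(t)] = mu + (X(0) - mu)*exp(-theta*t)
= 4.2600 + (-2.3200 - 4.2600)*exp(-0.9700*0.5800)
= 4.2600 + -6.5800 * 0.5697
= 0.5112

0.5112


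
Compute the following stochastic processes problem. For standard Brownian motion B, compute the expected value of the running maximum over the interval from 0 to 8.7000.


E(max B(s)) = sqrt(2t/pi)
= sqrt(2*8.7000/pi)
= sqrt(5.5386)
= 2.3534

2.3534


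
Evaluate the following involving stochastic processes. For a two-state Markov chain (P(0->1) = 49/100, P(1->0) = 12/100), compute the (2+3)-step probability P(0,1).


P^5 = P^2 * P^3
Computing via matrix multiplication of the transition matrix.
Entry (0,1) of P^5 = 0.7960

0.7960


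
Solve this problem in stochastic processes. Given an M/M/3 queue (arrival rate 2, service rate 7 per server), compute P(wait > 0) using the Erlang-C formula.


a = lambda/mu = 0.2857
rho = a/c = 0.0952
Erlang-C formula applied:
C(c,a) = 0.0032

0.0032


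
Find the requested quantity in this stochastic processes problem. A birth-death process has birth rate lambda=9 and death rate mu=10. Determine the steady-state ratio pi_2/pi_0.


For birth-death process, pi_n/pi_0 = (lambda/mu)^n
= (9/10)^2
= 0.8100

0.8100


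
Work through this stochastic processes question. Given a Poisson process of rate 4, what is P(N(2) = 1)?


P(N(t)=k) = (lambda*t)^k * exp(-lambda*t) / k!
lambda*t = 8
= 8^1 * exp(-8) / 1!
= 8 * 3.3546e-04 / 1
= 0.0027

0.0027


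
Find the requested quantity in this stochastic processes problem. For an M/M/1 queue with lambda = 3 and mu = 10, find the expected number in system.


rho = 3/10 = 0.3000
L = rho/(1-rho)
= 0.3000/0.7000
= 0.4286

0.4286


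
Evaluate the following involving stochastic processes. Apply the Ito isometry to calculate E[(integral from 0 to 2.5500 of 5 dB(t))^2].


By Ito isometry: E[(int f dB)^2] = int f^2 dt
= 5^2 * 2.5500
= 25 * 2.5500 = 63.7500

63.7500


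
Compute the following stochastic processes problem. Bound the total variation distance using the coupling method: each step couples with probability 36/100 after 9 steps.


TV distance bound <= (1-delta)^n
= (1 - 0.3600)^9
= 0.6400^9
= 0.0180

0.0180


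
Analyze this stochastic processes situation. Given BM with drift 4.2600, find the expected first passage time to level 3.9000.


Expected first passage time = a/mu
= 3.9000/4.2600
= 0.9155

0.9155


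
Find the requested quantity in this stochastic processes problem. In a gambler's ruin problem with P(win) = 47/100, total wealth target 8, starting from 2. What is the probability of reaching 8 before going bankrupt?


Gambler's ruin formula:
r = q/p = 0.5300/0.4700 = 1.1277
P(win) = (1 - r^i)/(1 - r^N)
= (1 - 1.1277^2)/(1 - 1.1277^8)
= 0.1682

0.1682


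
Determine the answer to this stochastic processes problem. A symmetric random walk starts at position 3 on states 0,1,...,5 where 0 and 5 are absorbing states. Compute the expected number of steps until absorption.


For symmetric RW on 0,...,N with absorbing barriers, E(i) = i*(N-i)
E(3) = 3 * 2 = 6

6


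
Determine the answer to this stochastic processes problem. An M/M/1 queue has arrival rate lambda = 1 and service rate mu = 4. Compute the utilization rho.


rho = lambda/mu
= 1/4
= 0.2500

0.2500


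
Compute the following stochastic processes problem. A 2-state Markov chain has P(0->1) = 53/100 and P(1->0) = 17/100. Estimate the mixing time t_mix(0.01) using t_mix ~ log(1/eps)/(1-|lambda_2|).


lambda_2 = |1 - p01 - p10| = |1 - 0.5300 - 0.1700| = 0.3000
t_mix ~ log(1/eps)/(1 - |lambda_2|)
= log(100)/(1 - 0.3000) = 4.6052/0.7000
= 6.5788

6.5788


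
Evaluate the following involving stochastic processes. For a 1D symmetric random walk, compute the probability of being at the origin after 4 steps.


P(S(4) = 0) = C(4,2) / 4^2
= 6 / 16
= 0.3750

0.3750


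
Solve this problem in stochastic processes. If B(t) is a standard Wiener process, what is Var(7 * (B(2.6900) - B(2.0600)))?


Var(alpha*(B(t)-B(s))) = alpha^2 * (t-s)
= 7^2 * (2.6900 - 2.0600)
= 49 * 0.6300
= 30.8700

30.8700


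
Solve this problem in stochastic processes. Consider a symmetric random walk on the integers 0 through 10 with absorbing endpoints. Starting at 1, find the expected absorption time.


For symmetric RW on 0,...,N with absorbing barriers, E(i) = i*(N-i)
E(1) = 1 * 9 = 9

9


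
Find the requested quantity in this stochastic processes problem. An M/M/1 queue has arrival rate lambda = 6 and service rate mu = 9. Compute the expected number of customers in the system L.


rho = 6/9 = 0.6667
L = rho/(1-rho)
= 0.6667/0.3333
= 2.0000

2.0000


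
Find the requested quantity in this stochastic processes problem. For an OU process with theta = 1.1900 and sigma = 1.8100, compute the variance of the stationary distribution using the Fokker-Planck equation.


Stationary variance = sigma^2 / (2*theta)
= 1.8100^2 / (2*1.1900)
= 3.2761 / 2.3800
= 1.3765

1.3765


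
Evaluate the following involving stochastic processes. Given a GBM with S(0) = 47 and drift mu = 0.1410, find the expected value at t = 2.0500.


E[S(t)] = S(0) * exp(mu * t)
= 47 * exp(0.1410 * 2.0500)
= 47 * 1.3352
= 62.7524

62.7524


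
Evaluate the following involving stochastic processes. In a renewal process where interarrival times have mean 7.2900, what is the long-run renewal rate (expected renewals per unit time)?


Long-run renewal rate = 1/E(X)
= 1/7.2900
= 0.1372

0.1372


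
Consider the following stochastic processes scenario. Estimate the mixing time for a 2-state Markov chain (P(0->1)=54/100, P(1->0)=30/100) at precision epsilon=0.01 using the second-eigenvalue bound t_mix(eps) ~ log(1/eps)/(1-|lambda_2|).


lambda_2 = |1 - p01 - p10| = |1 - 0.5400 - 0.3000| = 0.1600
t_mix ~ log(1/eps)/(1 - |lambda_2|)
= log(100)/(1 - 0.1600) = 4.6052/0.8400
= 5.4823

5.4823


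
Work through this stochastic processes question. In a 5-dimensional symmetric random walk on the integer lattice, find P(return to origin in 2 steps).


P(return in 2 steps) = P(reverse first step) = 1/(2d)
= 1/10
= 0.1000

0.1000


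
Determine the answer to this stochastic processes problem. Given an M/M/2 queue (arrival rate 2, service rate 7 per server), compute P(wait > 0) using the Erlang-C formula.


a = lambda/mu = 0.2857
rho = a/c = 0.1429
Erlang-C formula applied:
C(c,a) = 0.0357

0.0357


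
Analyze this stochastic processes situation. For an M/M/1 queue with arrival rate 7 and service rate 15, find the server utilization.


rho = lambda/mu
= 7/15
= 0.4667

0.4667


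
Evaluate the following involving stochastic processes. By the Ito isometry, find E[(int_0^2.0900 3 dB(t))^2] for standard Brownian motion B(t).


By Ito isometry: E[(int f dB)^2] = int f^2 dt
= 3^2 * 2.0900
= 9 * 2.0900 = 18.8100

18.8100


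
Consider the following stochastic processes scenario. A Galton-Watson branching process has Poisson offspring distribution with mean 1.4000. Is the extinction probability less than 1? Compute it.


Since mu = 1.4000 > 1, extinction prob q < 1.
Solve s = exp(mu*(s-1)) iteratively.
q = 0.4890

0.4890


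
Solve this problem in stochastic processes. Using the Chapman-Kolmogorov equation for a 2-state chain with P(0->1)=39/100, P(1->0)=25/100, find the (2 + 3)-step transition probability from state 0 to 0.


P^5 = P^2 * P^3
Computing via matrix multiplication of the transition matrix.
Entry (0,0) of P^5 = 0.3943

0.3943


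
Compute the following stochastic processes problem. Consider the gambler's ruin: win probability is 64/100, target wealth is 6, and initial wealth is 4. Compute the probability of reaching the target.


Gambler's ruin formula:
r = q/p = 0.3600/0.6400 = 0.5625
P(win) = (1 - r^i)/(1 - r^N)
= (1 - 0.5625^4)/(1 - 0.5625^6)
= 0.9293

0.9293


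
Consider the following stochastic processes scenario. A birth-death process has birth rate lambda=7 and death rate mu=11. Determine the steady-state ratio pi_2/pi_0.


For birth-death process, pi_n/pi_0 = (lambda/mu)^n
= (7/11)^2
= 0.4050

0.4050


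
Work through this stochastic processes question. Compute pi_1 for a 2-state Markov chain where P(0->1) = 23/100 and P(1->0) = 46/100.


Stationary distribution: pi_0 = p10/(p01+p10), pi_1 = p01/(p01+p10)
p01 = 0.2300, p10 = 0.4600
pi_1 = 0.3333

0.3333


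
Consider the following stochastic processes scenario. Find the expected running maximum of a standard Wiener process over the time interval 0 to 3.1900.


E(max B(s)) = sqrt(2t/pi)
= sqrt(2*3.1900/pi)
= sqrt(2.0308)
= 1.4251

1.4251


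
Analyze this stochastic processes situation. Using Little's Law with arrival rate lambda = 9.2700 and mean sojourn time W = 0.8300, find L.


Little's Law: L = lambda * W
= 9.2700 * 0.8300
= 7.6941

7.6941


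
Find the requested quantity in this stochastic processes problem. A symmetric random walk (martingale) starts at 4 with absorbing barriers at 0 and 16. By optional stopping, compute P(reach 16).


By optional stopping theorem: E(M at tau) = M(0) = 4
P(hit 16)*16 + P(hit 0)*0 = 4
P(hit 16) = (4 - 0)/(16 - 0) = 1/4 = 0.2500

0.2500


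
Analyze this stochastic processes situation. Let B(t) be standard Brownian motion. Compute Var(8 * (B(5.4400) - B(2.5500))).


Var(alpha*(B(t)-B(s))) = alpha^2 * (t-s)
= 8^2 * (5.4400 - 2.5500)
= 64 * 2.8900
= 184.9600

184.9600


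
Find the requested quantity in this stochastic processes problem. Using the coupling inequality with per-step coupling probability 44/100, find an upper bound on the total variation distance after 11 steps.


TV distance bound <= (1-delta)^n
= (1 - 0.4400)^11
= 0.5600^11
= 0.0017

0.0017


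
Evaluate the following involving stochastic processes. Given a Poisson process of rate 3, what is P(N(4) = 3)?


P(N(t)=k) = (lambda*t)^k * exp(-lambda*t) / k!
lambda*t = 12
= 12^3 * exp(-12) / 3!
= 1728 * 6.1442e-06 / 6
= 0.0018

0.0018


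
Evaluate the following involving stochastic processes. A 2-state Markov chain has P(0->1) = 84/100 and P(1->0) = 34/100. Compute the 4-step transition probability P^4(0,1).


Computing P^4 by matrix multiplication.
P = [[0.1600, 0.8400], [0.3400, 0.6600]]
After raising P to the power 4:
P^4(0,1) = 0.7111

0.7111


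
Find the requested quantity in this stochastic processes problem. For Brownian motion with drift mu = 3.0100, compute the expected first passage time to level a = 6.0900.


Expected first passage time = a/mu
= 6.0900/3.0100
= 2.0233

2.0233


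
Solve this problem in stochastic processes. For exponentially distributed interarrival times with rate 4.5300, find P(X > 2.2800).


P(X > t) = exp(-lambda * t)
= exp(-4.5300 * 2.2800)
= exp(-10.3284) = 3.2691e-05

3.2691e-05


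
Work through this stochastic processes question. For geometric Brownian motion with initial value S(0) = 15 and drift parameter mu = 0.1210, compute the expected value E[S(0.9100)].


E[S(t)] = S(0) * exp(mu * t)
= 15 * exp(0.1210 * 0.9100)
= 15 * 1.1164
= 16.7460

16.7460


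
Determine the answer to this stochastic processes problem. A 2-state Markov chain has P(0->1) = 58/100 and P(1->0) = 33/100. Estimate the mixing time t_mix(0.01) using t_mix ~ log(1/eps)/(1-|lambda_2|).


lambda_2 = |1 - p01 - p10| = |1 - 0.5800 - 0.3300| = 0.0900
t_mix ~ log(1/eps)/(1 - |lambda_2|)
= log(100)/(1 - 0.0900) = 4.6052/0.9100
= 5.0606

5.0606


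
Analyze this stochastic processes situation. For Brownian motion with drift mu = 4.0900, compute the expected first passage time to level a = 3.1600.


Expected first passage time = a/mu
= 3.1600/4.0900
= 0.7726

0.7726


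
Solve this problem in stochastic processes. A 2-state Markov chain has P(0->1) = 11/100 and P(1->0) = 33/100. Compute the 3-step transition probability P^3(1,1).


Computing P^3 by matrix multiplication.
P = [[0.8900, 0.1100], [0.3300, 0.6700]]
After raising P to the power 3:
P^3(1,1) = 0.3817

0.3817


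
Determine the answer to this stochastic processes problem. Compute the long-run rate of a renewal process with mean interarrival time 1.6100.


Long-run renewal rate = 1/E(X)
= 1/1.6100
= 0.6211

0.6211


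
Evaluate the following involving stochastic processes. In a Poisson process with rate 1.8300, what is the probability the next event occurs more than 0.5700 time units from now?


P(X > t) = exp(-lambda * t)
= exp(-1.8300 * 0.5700)
= exp(-1.0431) = 0.3524

0.3524


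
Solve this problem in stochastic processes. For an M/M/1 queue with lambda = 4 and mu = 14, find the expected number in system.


rho = 4/14 = 0.2857
L = rho/(1-rho)
= 0.2857/0.7143
= 0.4000

0.4000


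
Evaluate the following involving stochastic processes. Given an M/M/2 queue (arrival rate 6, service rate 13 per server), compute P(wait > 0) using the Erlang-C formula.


a = lambda/mu = 0.4615
rho = a/c = 0.2308
Erlang-C formula applied:
C(c,a) = 0.0865

0.0865


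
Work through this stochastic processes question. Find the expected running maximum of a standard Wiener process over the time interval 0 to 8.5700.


E(max B(s)) = sqrt(2t/pi)
= sqrt(2*8.5700/pi)
= sqrt(5.4558)
= 2.3358

2.3358


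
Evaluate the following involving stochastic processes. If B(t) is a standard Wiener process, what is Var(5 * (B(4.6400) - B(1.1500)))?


Var(alpha*(B(t)-B(s))) = alpha^2 * (t-s)
= 5^2 * (4.6400 - 1.1500)
= 25 * 3.4900
= 87.2500

87.2500


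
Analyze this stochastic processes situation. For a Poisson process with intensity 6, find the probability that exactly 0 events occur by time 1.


P(N(t)=k) = (lambda*t)^k * exp(-lambda*t) / k!
lambda*t = 6
= 6^0 * exp(-6) / 0!
= 1 * 0.0025 / 1
= 0.0025

0.0025


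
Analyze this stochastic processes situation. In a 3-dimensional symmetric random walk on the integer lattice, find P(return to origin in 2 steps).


P(return in 2 steps) = P(reverse first step) = 1/(2d)
= 1/6
= 0.1667

0.1667


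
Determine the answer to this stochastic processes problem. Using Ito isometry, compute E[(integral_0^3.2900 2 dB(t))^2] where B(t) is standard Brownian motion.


By Ito isometry: E[(int f dB)^2] = int f^2 dt
= 2^2 * 3.2900
= 4 * 3.2900 = 13.1600

13.1600


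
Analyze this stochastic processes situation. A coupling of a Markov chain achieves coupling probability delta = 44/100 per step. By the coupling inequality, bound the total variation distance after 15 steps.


TV distance bound <= (1-delta)^n
= (1 - 0.4400)^15
= 0.5600^15
= 1.6704e-04

1.6704e-04


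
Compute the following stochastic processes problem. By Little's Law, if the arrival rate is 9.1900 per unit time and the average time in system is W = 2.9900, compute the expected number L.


Little's Law: L = lambda * W
= 9.1900 * 2.9900
= 27.4781

27.4781


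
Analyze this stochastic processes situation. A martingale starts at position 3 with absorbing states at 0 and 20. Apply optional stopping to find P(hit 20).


By optional stopping theorem: E(M at tau) = M(0) = 3
P(hit 20)*20 + P(hit 0)*0 = 3
P(hit 20) = (3 - 0)/(20 - 0) = 3/20 = 0.1500

0.1500


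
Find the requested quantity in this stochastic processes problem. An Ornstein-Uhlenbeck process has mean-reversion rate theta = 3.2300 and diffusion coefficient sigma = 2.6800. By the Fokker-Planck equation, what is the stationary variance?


Stationary variance = sigma^2 / (2*theta)
= 2.6800^2 / (2*3.2300)
= 7.1824 / 6.4600
= 1.1118

1.1118


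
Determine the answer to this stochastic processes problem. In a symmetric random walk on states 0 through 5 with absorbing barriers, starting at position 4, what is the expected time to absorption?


For symmetric RW on 0,...,N with absorbing barriers, E(i) = i*(N-i)
E(4) = 4 * 1 = 4

4


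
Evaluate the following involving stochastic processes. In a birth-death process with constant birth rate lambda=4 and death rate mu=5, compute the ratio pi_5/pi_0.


For birth-death process, pi_n/pi_0 = (lambda/mu)^n
= (4/5)^5
= 0.3277

0.3277


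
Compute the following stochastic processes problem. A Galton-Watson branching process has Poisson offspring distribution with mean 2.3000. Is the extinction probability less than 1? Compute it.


Since mu = 2.3000 > 1, extinction prob q < 1.
Solve s = exp(mu*(s-1)) iteratively.
q = 0.1376

0.1376


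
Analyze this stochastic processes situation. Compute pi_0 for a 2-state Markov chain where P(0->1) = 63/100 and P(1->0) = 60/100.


Stationary distribution: pi_0 = p10/(p01+p10), pi_1 = p01/(p01+p10)
p01 = 0.6300, p10 = 0.6000
pi_0 = 0.4878

0.4878


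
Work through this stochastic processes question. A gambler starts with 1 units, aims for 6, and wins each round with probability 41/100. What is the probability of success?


Gambler's ruin formula:
r = q/p = 0.5900/0.4100 = 1.4390
P(win) = (1 - r^i)/(1 - r^N)
= (1 - 1.4390^1)/(1 - 1.4390^6)
= 0.0557

0.0557


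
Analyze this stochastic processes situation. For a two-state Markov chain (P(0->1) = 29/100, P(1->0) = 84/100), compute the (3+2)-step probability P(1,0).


P^5 = P^3 * P^2
Computing via matrix multiplication of the transition matrix.
Entry (1,0) of P^5 = 0.7434

0.7434


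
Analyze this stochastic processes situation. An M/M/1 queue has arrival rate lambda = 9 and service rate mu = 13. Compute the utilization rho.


rho = lambda/mu
= 9/13
= 0.6923

0.6923


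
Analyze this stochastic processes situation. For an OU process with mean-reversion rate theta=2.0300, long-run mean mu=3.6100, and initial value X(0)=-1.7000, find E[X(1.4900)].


E[X(t)] = mu + (X(0) - mu)*exp(-theta*t)
= 3.6100 + (-1.7000 - 3.6100)*exp(-2.0300*1.4900)
= 3.6100 + -5.3100 * 0.0486
= 3.3521

3.3521


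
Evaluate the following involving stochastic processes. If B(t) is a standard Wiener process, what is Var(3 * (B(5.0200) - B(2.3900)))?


Var(alpha*(B(t)-B(s))) = alpha^2 * (t-s)
= 3^2 * (5.0200 - 2.3900)
= 9 * 2.6300
= 23.6700

23.6700


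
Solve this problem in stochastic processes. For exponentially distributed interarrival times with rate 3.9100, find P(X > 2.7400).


P(X > t) = exp(-lambda * t)
= exp(-3.9100 * 2.7400)
= exp(-10.7134) = 2.2245e-05

2.2245e-05


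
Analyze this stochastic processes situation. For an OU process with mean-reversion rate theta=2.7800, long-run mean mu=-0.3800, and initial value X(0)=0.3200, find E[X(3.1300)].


E[X(t)] = mu + (X(0) - mu)*exp(-theta*t)
= -0.3800 + (0.3200 - -0.3800)*exp(-2.7800*3.1300)
= -0.3800 + 0.7000 * 1.6635e-04
= -0.3799

-0.3799


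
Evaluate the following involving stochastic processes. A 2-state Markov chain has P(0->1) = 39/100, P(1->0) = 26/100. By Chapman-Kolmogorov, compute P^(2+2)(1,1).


P^4 = P^2 * P^2
Computing via matrix multiplication of the transition matrix.
Entry (1,1) of P^4 = 0.6060

0.6060


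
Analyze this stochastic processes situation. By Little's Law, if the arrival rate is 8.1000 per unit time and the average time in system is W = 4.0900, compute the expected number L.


Little's Law: L = lambda * W
= 8.1000 * 4.0900
= 33.1290

33.1290


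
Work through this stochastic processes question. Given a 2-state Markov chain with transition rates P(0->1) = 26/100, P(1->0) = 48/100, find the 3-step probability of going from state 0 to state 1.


Computing P^3 by matrix multiplication.
P = [[0.7400, 0.2600], [0.4800, 0.5200]]
After raising P to the power 3:
P^3(0,1) = 0.3452

0.3452


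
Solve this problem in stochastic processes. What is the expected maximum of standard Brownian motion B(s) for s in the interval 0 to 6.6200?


E(max B(s)) = sqrt(2t/pi)
= sqrt(2*6.6200/pi)
= sqrt(4.2144)
= 2.0529

2.0529


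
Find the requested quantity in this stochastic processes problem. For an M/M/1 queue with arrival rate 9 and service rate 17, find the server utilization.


rho = lambda/mu
= 9/17
= 0.5294

0.5294


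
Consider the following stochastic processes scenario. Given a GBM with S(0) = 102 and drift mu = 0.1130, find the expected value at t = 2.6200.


E[S(t)] = S(0) * exp(mu * t)
= 102 * exp(0.1130 * 2.6200)
= 102 * 1.3446
= 137.1442

137.1442


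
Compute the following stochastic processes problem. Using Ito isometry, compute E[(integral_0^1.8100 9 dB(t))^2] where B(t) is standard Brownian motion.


By Ito isometry: E[(int f dB)^2] = int f^2 dt
= 9^2 * 1.8100
= 81 * 1.8100 = 146.6100

146.6100


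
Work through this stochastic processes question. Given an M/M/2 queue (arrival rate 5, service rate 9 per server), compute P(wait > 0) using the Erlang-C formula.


a = lambda/mu = 0.5556
rho = a/c = 0.2778
Erlang-C formula applied:
C(c,a) = 0.1208

0.1208


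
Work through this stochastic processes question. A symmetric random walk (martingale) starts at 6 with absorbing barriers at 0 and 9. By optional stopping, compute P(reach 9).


By optional stopping theorem: E(M at tau) = M(0) = 6
P(hit 9)*9 + P(hit 0)*0 = 6
P(hit 9) = (6 - 0)/(9 - 0) = 2/3 = 0.6667

0.6667


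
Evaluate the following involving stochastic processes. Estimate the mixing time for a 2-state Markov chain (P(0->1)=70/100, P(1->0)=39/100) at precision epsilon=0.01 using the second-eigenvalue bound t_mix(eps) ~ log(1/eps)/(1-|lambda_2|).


lambda_2 = |1 - p01 - p10| = |1 - 0.7000 - 0.3900| = 0.0900
t_mix ~ log(1/eps)/(1 - |lambda_2|)
= log(100)/(1 - 0.0900) = 4.6052/0.9100
= 5.0606

5.0606


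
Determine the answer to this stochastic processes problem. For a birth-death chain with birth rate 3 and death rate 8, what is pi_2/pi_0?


For birth-death process, pi_n/pi_0 = (lambda/mu)^n
= (3/8)^2
= 0.1406

0.1406


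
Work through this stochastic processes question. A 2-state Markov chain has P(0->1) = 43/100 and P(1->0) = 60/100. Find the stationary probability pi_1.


Stationary distribution: pi_0 = p10/(p01+p10), pi_1 = p01/(p01+p10)
p01 = 0.4300, p10 = 0.6000
pi_1 = 0.4175

0.4175


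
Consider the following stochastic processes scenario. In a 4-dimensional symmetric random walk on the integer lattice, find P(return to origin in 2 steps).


P(return in 2 steps) = P(reverse first step) = 1/(2d)
= 1/8
= 0.1250

0.1250


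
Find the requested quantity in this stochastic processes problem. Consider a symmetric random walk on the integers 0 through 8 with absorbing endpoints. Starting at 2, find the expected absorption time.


For symmetric RW on 0,...,N with absorbing barriers, E(i) = i*(N-i)
E(2) = 2 * 6 = 12

12


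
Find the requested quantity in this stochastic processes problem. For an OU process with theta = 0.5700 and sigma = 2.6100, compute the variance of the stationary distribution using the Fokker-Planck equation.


Stationary variance = sigma^2 / (2*theta)
= 2.6100^2 / (2*0.5700)
= 6.8121 / 1.1400
= 5.9755

5.9755


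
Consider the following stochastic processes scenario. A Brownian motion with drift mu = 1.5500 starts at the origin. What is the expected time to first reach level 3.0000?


Expected first passage time = a/mu
= 3.0000/1.5500
= 1.9355

1.9355


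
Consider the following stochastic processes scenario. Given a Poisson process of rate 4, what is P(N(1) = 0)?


P(N(t)=k) = (lambda*t)^k * exp(-lambda*t) / k!
lambda*t = 4
= 4^0 * exp(-4) / 0!
= 1 * 0.0183 / 1
= 0.0183

0.0183


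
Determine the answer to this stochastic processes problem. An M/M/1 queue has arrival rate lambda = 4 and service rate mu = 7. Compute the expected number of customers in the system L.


rho = 4/7 = 0.5714
L = rho/(1-rho)
= 0.5714/0.4286
= 1.3333

1.3333


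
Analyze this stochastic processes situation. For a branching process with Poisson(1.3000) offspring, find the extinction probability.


Since mu = 1.3000 > 1, extinction prob q < 1.
Solve s = exp(mu*(s-1)) iteratively.
q = 0.5770

0.5770


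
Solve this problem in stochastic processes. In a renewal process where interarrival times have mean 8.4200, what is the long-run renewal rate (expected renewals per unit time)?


Long-run renewal rate = 1/E(X)
= 1/8.4200
= 0.1188

0.1188


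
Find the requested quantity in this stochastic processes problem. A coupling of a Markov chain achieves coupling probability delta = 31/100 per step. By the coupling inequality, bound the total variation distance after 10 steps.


TV distance bound <= (1-delta)^n
= (1 - 0.3100)^10
= 0.6900^10
= 0.0245

0.0245


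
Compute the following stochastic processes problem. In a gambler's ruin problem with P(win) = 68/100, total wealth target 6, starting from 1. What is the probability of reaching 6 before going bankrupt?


Gambler's ruin formula:
r = q/p = 0.3200/0.6800 = 0.4706
P(win) = (1 - r^i)/(1 - r^N)
= (1 - 0.4706^1)/(1 - 0.4706^6)
= 0.5352

0.5352


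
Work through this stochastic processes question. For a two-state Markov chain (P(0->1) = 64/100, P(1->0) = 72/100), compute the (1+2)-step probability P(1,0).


P^3 = P^1 * P^2
Computing via matrix multiplication of the transition matrix.
Entry (1,0) of P^3 = 0.5541

0.5541


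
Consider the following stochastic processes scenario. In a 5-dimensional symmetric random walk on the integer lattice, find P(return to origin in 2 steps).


P(return in 2 steps) = P(reverse first step) = 1/(2d)
= 1/10
= 0.1000

0.1000


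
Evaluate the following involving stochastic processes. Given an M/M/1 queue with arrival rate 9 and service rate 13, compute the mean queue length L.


rho = 9/13 = 0.6923
L = rho/(1-rho)
= 0.6923/0.3077
= 2.2500

2.2500


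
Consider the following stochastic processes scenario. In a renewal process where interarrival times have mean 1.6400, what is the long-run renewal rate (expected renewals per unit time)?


Long-run renewal rate = 1/E(X)
= 1/1.6400
= 0.6098

0.6098


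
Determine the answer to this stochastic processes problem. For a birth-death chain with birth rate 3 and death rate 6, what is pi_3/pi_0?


For birth-death process, pi_n/pi_0 = (lambda/mu)^n
= (3/6)^3
= 0.1250

0.1250


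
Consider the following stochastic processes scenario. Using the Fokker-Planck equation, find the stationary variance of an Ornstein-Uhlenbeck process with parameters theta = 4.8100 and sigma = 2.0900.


Stationary variance = sigma^2 / (2*theta)
= 2.0900^2 / (2*4.8100)
= 4.3681 / 9.6200
= 0.4541

0.4541


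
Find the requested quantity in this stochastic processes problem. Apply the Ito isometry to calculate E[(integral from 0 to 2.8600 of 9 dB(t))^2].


By Ito isometry: E[(int f dB)^2] = int f^2 dt
= 9^2 * 2.8600
= 81 * 2.8600 = 231.6600

231.6600


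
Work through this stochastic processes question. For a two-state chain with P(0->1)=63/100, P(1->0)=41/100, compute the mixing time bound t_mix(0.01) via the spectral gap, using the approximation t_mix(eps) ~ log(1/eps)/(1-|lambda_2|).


lambda_2 = |1 - p01 - p10| = |1 - 0.6300 - 0.4100| = 0.0400
t_mix ~ log(1/eps)/(1 - |lambda_2|)
= log(100)/(1 - 0.0400) = 4.6052/0.9600
= 4.7971

4.7971
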